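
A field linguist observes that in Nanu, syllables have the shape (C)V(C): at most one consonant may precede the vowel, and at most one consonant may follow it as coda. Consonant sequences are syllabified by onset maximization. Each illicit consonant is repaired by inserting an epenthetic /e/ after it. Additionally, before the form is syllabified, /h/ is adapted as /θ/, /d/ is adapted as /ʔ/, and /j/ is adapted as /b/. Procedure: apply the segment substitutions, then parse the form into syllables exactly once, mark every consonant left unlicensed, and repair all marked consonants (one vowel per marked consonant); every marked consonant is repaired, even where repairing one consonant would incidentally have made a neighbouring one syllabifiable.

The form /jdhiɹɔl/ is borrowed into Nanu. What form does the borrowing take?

Substitution: /j/ → /b/, /d/ → /ʔ/, /h/ → /θ/, giving /bʔθiɹɔl/.
Under (C)V(C), the unsyllabifiable consonants are /b/, /ʔ/ (at most one coda consonant is licensed; onsets are limited to one consonant).
Epenthesis after each stranded consonant: /b/ → /be/, /ʔ/ → /ʔe/.

beʔeθiɹɔl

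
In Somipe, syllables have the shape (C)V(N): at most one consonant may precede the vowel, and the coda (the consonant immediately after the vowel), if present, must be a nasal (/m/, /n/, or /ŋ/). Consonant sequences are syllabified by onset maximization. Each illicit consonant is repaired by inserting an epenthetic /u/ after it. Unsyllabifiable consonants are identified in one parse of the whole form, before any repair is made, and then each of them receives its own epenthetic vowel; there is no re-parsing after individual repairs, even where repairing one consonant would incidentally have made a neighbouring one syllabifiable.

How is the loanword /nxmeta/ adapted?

Syllabifying with onset maximization leaves /n/, /x/ stranded (only a nasal (/m/, /n/, or /ŋ/) is licensed in coda position; onsets are limited to one consonant).
Epenthesis after each stranded consonant: /n/ → /nu/, /x/ → /xu/.

nuxumeta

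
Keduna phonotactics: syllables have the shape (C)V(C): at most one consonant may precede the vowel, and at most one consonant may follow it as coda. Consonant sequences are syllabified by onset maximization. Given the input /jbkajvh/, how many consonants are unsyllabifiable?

The consonants /j/, /b/, /v/, /h/ cannot be parsed into a legal (C)V(C) syllable (at most one coda consonant is licensed; onsets are limited to one consonant).

4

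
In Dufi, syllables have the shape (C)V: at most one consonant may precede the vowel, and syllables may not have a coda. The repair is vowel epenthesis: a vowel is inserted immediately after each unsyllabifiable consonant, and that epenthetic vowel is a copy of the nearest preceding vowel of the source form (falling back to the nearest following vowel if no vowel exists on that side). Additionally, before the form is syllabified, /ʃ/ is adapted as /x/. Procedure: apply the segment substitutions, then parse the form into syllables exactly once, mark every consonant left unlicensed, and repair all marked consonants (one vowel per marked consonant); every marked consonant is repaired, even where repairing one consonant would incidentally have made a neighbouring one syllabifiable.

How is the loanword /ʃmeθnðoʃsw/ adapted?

xemeθeneðoxosowo

Substitution: /ʃ/ → /x/, giving /xmeθnðoxsw/.
The consonants /x/, /θ/, /n/, /x/, /s/, /w/ cannot be parsed into a legal (C)V syllable (no codas are permitted; onsets are limited to one consonant).
Each unlicensed consonant becomes the onset of a new syllable: /x/ → /xe/, /θ/ → /θe/, /n/ → /ne/, /x/ → /xo/, /s/ → /so/, /w/ → /wo/.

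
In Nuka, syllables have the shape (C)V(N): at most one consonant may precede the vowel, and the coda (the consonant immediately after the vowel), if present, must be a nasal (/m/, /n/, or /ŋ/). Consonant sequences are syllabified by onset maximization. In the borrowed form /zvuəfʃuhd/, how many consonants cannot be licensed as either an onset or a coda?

The consonants /z/, /f/, /h/, /d/ cannot be parsed into a legal (C)V(N) syllable (only a nasal (/m/, /n/, or /ŋ/) is licensed in coda position; onsets are limited to one consonant).

4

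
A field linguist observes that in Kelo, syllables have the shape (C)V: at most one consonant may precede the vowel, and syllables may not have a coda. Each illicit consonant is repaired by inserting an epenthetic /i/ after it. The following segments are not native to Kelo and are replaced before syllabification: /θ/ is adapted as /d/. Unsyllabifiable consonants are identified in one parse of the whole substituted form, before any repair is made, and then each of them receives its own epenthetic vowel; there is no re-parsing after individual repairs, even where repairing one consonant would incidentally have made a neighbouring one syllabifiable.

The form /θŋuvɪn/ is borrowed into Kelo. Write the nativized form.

Substitution: /θ/ → /d/, giving /dŋuvɪn/.
Under (C)V, the unsyllabifiable consonants are /d/, /n/ (no codas are permitted; onsets are limited to one consonant).
Epenthesis after each stranded consonant: /d/ → /di/, /n/ → /ni/.

diŋuvɪni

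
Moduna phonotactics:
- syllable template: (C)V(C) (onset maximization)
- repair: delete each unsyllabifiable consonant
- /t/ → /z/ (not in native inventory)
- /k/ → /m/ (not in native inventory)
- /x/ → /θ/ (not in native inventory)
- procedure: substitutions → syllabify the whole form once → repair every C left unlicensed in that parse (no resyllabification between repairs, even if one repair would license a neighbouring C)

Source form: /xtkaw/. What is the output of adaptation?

maw

Substitution: /x/ → /θ/, /t/ → /z/, /k/ → /m/, giving /θzmaw/.
Under (C)V(C), the unsyllabifiable consonants are /θ/, /z/ (at most one coda consonant is licensed; onsets are limited to one consonant).
Each unlicensed consonant is deleted: /θ/, /z/.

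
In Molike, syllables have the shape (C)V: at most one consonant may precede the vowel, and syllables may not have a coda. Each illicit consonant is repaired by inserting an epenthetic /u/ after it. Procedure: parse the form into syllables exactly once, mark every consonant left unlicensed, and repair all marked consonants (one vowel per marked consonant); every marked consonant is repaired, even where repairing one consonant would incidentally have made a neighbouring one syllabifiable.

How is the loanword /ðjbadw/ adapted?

The consonants /ð/, /j/, /d/, /w/ cannot be parsed into a legal (C)V syllable (no codas are permitted; onsets are limited to one consonant).
Epenthesis after each stranded consonant: /ð/ → /ðu/, /j/ → /ju/, /d/ → /du/, /w/ → /wu/.

ðujubaduwu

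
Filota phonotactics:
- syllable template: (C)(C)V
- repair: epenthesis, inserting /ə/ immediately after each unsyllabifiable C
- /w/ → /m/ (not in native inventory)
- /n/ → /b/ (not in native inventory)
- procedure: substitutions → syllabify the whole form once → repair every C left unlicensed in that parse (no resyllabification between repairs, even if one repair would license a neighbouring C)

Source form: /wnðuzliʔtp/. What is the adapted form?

Substitution: /w/ → /m/, /n/ → /b/, giving /mbðuzliʔtp/.
Under (C)(C)V, the unsyllabifiable consonants are /m/, /ʔ/, /t/, /p/ (no codas are permitted; onsets may contain at most 2 consonants).
Inserting the epenthetic vowel yields /m/ → /mə/, /ʔ/ → /ʔə/, /t/ → /tə/, /p/ → /pə/.

məbðuzliʔətəpə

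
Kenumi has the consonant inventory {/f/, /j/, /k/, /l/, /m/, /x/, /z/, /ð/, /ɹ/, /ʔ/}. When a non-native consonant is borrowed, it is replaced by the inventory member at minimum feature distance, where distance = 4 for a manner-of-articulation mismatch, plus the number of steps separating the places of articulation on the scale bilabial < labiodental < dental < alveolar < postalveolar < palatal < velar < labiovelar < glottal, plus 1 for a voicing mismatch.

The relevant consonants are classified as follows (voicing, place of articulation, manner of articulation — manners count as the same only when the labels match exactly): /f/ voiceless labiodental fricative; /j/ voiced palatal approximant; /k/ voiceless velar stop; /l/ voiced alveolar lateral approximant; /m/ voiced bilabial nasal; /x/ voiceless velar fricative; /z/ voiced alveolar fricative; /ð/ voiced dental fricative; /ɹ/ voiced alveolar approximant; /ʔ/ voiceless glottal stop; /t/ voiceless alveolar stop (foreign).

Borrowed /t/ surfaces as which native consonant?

/k/ is closest: same manner (stop), place distance 3 (alveolar→velar), same voicing; total 3. Next closest is /l/ at distance 5.

k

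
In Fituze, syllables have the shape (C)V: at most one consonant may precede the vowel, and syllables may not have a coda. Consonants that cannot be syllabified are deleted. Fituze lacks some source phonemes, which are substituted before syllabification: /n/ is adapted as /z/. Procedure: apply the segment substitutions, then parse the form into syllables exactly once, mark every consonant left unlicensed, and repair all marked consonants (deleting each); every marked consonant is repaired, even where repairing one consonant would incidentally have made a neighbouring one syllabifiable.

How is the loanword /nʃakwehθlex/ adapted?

Substitution: /n/ → /z/, giving /zʃakwehθlex/.
The consonants /z/, /k/, /h/, /θ/, /x/ cannot be parsed into a legal (C)V syllable (no codas are permitted; onsets are limited to one consonant).
Deletion applies to /z/, /k/, /h/, /θ/, /x/.

ʃawele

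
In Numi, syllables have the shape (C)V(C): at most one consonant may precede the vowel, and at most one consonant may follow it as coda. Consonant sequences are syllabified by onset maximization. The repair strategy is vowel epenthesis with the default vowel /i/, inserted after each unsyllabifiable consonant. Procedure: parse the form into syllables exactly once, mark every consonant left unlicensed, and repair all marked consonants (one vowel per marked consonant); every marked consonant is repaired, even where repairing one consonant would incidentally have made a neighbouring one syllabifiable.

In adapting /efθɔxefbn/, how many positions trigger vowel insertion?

The unsyllabifiable consonants are /b/, /n/; each receives one epenthetic vowel.

2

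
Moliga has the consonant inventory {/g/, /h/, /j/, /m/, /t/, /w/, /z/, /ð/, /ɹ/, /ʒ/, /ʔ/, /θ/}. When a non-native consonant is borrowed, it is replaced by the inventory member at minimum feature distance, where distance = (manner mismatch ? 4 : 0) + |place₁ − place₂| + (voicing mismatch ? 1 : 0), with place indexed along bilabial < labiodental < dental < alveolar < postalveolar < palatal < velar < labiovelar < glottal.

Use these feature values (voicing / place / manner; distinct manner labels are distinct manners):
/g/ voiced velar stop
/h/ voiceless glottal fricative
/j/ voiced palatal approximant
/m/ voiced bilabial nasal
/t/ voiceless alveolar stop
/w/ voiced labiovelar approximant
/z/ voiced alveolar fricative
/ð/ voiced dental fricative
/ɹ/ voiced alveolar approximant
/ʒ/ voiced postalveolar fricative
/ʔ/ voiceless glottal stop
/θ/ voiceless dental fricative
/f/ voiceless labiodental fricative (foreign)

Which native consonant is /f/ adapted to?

/θ/ is closest: same manner (fricative), place distance 1 (labiodental→dental), same voicing; total 1. Next closest is /ð/ at distance 2.

θ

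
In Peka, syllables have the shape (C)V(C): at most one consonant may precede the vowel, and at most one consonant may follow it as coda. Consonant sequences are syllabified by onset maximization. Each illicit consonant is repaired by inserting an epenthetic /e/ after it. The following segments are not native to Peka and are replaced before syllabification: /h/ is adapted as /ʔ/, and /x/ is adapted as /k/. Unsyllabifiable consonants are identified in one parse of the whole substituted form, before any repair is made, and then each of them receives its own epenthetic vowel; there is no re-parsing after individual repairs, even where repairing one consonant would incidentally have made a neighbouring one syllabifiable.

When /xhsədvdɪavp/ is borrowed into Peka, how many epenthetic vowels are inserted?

4

After substitution the input is /kʔsədvdɪavp/.
The unsyllabifiable consonants are /k/, /ʔ/, /v/, /p/; each receives one epenthetic vowel.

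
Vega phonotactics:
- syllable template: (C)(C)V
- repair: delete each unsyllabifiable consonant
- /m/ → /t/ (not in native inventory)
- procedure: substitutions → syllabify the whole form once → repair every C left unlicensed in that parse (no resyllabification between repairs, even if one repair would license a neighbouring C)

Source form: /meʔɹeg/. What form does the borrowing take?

Substitution: /m/ → /t/, giving /teʔɹeg/.
Under (C)(C)V, the unsyllabifiable consonants are /g/ (no codas are permitted; onsets may contain at most 2 consonants).
Deletion applies to /g/.

teʔɹe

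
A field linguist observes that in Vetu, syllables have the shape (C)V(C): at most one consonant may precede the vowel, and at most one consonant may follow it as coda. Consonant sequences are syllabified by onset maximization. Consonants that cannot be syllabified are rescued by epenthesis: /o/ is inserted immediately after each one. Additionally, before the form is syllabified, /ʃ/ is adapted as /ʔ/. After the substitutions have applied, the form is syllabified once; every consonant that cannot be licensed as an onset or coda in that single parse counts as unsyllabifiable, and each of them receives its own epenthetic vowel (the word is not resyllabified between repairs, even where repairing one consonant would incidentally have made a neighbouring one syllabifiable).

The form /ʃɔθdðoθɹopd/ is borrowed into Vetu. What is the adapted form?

Substitution: /ʃ/ → /ʔ/, giving /ʔɔθdðoθɹopd/.
The consonants /d/, /d/ cannot be parsed into a legal (C)V(C) syllable (at most one coda consonant is licensed; onsets are limited to one consonant).
Epenthesis after each stranded consonant: /d/ → /do/, /d/ → /do/.

ʔɔθdoðoθɹopdo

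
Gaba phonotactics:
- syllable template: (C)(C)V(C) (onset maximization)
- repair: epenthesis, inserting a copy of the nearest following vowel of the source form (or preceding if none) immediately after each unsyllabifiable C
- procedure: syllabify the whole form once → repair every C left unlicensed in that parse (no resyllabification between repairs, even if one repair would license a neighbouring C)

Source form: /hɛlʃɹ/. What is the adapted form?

hɛlʃɛɹɛ

The consonants /ʃ/, /ɹ/ cannot be parsed into a legal (C)(C)V(C) syllable (at most one coda consonant is licensed; onsets may contain at most 2 consonants).
Each unlicensed consonant becomes the onset of a new syllable: /ʃ/ → /ʃɛ/, /ɹ/ → /ɹɛ/.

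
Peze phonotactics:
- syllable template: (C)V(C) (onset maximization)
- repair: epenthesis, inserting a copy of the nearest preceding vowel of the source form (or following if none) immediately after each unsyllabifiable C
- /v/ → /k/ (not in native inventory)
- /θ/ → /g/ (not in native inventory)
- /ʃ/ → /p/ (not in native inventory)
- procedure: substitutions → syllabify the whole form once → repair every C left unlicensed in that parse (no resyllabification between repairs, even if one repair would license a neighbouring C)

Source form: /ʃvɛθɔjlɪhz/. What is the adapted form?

pɛkɛgɔjlɪhzɪ

Substitution: /ʃ/ → /p/, /v/ → /k/, /θ/ → /g/, giving /pkɛgɔjlɪhz/.
The consonants /p/, /z/ cannot be parsed into a legal (C)V(C) syllable (at most one coda consonant is licensed; onsets are limited to one consonant).
Each unlicensed consonant becomes the onset of a new syllable: /p/ → /pɛ/, /z/ → /zɪ/.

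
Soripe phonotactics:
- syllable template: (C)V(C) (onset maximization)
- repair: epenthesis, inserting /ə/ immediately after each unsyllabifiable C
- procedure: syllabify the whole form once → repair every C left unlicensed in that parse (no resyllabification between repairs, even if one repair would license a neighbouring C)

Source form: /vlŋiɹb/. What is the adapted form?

The consonants /v/, /l/, /b/ cannot be parsed into a legal (C)V(C) syllable (at most one coda consonant is licensed; onsets are limited to one consonant).
Inserting the epenthetic vowel yields /v/ → /və/, /l/ → /lə/, /b/ → /bə/.

vələŋiɹbə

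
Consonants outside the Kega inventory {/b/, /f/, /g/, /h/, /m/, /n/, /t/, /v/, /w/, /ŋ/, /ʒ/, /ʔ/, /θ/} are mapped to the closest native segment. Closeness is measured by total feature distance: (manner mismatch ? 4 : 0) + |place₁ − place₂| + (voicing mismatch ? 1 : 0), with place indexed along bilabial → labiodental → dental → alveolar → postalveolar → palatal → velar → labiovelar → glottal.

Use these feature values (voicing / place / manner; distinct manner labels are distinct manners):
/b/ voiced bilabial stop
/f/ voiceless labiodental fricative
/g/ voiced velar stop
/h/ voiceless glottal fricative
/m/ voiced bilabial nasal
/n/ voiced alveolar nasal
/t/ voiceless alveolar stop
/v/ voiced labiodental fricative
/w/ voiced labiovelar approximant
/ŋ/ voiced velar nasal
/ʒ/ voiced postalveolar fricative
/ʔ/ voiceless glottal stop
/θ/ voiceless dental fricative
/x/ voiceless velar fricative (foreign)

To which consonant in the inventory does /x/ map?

h

/h/ is closest: same manner (fricative), place distance 2 (velar→glottal), same voicing; total 2. Next closest is /ʒ/ at distance 3.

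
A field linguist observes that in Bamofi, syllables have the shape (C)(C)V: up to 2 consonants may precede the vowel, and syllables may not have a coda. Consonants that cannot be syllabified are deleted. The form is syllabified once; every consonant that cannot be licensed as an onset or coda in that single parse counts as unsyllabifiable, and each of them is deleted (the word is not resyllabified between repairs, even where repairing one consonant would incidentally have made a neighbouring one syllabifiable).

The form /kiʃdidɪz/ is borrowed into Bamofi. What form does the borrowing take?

Syllabifying with onset maximization leaves /z/ stranded (no codas are permitted; onsets may contain at most 2 consonants).
Each unlicensed consonant is deleted: /z/.

kiʃdidɪ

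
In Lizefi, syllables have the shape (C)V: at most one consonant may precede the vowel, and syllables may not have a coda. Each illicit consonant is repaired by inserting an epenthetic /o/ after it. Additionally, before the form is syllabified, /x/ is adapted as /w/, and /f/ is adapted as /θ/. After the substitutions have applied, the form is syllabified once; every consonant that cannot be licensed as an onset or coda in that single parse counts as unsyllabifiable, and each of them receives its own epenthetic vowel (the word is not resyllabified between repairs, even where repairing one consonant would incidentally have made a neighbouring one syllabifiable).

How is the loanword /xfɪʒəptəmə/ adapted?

Substitution: /x/ → /w/, /f/ → /θ/, giving /wθɪʒəptəmə/.
Under (C)V, the unsyllabifiable consonants are /w/, /p/ (no codas are permitted; onsets are limited to one consonant).
Epenthesis after each stranded consonant: /w/ → /wo/, /p/ → /po/.

woθɪʒəpotəmə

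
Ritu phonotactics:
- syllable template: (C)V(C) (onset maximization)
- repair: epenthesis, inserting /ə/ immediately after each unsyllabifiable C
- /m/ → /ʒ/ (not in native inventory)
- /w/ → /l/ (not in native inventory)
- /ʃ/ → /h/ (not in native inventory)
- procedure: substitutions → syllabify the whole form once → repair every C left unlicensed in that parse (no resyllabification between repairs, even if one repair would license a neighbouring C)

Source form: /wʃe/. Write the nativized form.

ləhe

Substitution: /w/ → /l/, /ʃ/ → /h/, giving /lhe/.
Under (C)V(C), the unsyllabifiable consonants are /l/ (at most one coda consonant is licensed; onsets are limited to one consonant).
Each unlicensed consonant becomes the onset of a new syllable: /l/ → /lə/.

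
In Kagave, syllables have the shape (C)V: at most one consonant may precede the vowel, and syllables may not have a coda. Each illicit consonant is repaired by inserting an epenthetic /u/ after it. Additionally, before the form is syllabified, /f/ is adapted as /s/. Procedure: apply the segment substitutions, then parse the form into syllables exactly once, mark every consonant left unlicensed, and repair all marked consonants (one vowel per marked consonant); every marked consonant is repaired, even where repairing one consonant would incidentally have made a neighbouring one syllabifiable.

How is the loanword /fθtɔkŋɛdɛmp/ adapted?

Substitution: /f/ → /s/, giving /sθtɔkŋɛdɛmp/.
Under (C)V, the unsyllabifiable consonants are /s/, /θ/, /k/, /m/, /p/ (no codas are permitted; onsets are limited to one consonant).
Each unlicensed consonant becomes the onset of a new syllable: /s/ → /su/, /θ/ → /θu/, /k/ → /ku/, /m/ → /mu/, /p/ → /pu/.

suθutɔkuŋɛdɛmupu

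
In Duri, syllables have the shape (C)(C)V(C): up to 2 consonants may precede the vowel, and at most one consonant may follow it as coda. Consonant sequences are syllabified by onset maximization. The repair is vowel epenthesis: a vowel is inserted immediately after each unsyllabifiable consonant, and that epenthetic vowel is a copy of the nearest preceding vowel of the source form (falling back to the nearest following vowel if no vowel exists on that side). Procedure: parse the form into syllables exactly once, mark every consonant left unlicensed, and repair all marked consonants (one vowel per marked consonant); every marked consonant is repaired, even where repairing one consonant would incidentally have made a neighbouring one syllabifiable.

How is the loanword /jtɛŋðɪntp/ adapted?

The consonants /t/, /p/ cannot be parsed into a legal (C)(C)V(C) syllable (at most one coda consonant is licensed; onsets may contain at most 2 consonants).
Each unlicensed consonant becomes the onset of a new syllable: /t/ → /tɪ/, /p/ → /pɪ/.

jtɛŋðɪntɪpɪ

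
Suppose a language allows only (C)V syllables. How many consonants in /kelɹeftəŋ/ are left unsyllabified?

3

Under (C)V, the unsyllabifiable consonants are /l/, /f/, /ŋ/ (no codas are permitted; onsets are limited to one consonant).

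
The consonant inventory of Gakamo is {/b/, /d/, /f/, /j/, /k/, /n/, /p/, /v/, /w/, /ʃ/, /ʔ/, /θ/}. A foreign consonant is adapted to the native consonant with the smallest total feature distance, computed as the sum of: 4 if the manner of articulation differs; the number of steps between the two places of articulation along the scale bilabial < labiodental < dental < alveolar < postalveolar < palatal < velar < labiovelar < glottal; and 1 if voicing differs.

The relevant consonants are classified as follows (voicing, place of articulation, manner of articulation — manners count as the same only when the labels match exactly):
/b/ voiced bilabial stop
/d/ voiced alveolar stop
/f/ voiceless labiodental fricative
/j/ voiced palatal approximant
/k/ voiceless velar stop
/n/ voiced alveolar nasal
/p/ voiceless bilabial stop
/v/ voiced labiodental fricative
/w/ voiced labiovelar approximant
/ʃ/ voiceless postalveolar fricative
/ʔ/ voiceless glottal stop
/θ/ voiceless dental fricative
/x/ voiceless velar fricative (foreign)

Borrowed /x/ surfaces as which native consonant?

/ʃ/ is closest: same manner (fricative), place distance 2 (velar→postalveolar), same voicing; total 2. Next closest is /k/ at distance 4.

ʃ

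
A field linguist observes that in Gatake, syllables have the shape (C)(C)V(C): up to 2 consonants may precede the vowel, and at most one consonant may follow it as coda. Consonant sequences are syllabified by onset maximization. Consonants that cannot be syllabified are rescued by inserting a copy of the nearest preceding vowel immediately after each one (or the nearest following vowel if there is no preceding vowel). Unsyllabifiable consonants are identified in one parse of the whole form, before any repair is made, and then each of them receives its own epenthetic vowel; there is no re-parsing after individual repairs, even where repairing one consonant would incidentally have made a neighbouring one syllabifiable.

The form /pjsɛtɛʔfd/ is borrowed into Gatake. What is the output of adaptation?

pɛjsɛtɛʔfɛdɛ

Syllabifying with onset maximization leaves /p/, /f/, /d/ stranded (at most one coda consonant is licensed; onsets may contain at most 2 consonants).
Epenthesis after each stranded consonant: /p/ → /pɛ/, /f/ → /fɛ/, /d/ → /dɛ/.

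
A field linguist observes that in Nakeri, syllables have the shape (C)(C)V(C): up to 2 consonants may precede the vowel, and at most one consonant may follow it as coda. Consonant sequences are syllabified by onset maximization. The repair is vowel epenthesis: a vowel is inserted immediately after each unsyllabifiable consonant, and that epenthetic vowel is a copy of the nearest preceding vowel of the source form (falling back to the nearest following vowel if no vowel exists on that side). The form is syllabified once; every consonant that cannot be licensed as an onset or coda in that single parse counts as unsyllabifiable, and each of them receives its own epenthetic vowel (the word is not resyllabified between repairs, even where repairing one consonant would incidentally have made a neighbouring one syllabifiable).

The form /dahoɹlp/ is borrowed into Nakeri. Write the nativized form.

Under (C)(C)V(C), the unsyllabifiable consonants are /l/, /p/ (at most one coda consonant is licensed; onsets may contain at most 2 consonants).
Each unlicensed consonant becomes the onset of a new syllable: /l/ → /lo/, /p/ → /po/.

dahoɹlopo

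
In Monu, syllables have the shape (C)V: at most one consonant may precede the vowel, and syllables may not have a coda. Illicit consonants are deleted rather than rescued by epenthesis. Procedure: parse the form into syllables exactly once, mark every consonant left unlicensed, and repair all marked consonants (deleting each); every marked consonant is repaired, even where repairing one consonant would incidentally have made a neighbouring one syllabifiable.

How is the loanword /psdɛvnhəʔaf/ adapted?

dɛhəʔa

Under (C)V, the unsyllabifiable consonants are /p/, /s/, /v/, /n/, /f/ (no codas are permitted; onsets are limited to one consonant).
Deletion applies to /p/, /s/, /v/, /n/, /f/.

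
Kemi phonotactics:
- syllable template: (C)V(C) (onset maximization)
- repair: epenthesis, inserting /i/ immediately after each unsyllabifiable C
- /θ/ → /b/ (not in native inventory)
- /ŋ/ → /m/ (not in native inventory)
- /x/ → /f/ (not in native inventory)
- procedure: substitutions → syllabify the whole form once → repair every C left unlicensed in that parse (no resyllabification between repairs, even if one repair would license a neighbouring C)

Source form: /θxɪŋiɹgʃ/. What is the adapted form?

bifɪmiɹgiʃi

Substitution: /θ/ → /b/, /x/ → /f/, /ŋ/ → /m/, giving /bfɪmiɹgʃ/.
The consonants /b/, /g/, /ʃ/ cannot be parsed into a legal (C)V(C) syllable (at most one coda consonant is licensed; onsets are limited to one consonant).
Epenthesis after each stranded consonant: /b/ → /bi/, /g/ → /gi/, /ʃ/ → /ʃi/.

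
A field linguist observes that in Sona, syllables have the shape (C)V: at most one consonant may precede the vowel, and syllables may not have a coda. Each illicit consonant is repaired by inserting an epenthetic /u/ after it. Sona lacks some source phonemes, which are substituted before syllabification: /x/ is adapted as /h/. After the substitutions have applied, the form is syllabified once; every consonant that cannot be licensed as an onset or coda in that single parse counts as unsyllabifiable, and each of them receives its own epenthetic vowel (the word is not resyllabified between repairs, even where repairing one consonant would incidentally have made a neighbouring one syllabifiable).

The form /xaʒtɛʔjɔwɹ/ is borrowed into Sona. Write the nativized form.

haʒutɛʔujɔwuɹu

Substitution: /x/ → /h/, giving /haʒtɛʔjɔwɹ/.
Under (C)V, the unsyllabifiable consonants are /ʒ/, /ʔ/, /w/, /ɹ/ (no codas are permitted; onsets are limited to one consonant).
Epenthesis after each stranded consonant: /ʒ/ → /ʒu/, /ʔ/ → /ʔu/, /w/ → /wu/, /ɹ/ → /ɹu/.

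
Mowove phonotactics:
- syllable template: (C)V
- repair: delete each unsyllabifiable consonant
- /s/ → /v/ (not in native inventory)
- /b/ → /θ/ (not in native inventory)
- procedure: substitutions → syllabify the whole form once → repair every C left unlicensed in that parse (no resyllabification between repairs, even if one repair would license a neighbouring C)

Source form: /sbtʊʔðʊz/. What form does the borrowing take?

tʊðʊ

Substitution: /s/ → /v/, /b/ → /θ/, giving /vθtʊʔðʊz/.
Syllabifying with onset maximization leaves /v/, /θ/, /ʔ/, /z/ stranded (no codas are permitted; onsets are limited to one consonant).
Each unlicensed consonant is deleted: /v/, /θ/, /ʔ/, /z/.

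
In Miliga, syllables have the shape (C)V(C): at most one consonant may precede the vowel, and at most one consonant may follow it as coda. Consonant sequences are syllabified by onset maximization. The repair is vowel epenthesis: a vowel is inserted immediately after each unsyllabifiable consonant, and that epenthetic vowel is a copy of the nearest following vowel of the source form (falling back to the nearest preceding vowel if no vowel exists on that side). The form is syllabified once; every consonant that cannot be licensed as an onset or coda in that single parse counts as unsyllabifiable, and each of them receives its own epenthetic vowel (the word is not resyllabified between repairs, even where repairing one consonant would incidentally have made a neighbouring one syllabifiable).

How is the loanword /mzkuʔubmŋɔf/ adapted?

The consonants /m/, /z/, /m/ cannot be parsed into a legal (C)V(C) syllable (at most one coda consonant is licensed; onsets are limited to one consonant).
Epenthesis after each stranded consonant: /m/ → /mu/, /z/ → /zu/, /m/ → /mɔ/.

muzukuʔubmɔŋɔf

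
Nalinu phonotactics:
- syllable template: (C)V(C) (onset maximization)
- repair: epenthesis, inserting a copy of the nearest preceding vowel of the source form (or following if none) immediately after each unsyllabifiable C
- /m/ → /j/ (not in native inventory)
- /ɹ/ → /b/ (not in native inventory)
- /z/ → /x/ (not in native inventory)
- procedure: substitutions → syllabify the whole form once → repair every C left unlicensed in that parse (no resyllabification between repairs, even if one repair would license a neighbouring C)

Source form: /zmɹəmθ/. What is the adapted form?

xəjəbəjθə

Substitution: /z/ → /x/, /m/ → /j/, /ɹ/ → /b/, giving /xjbəjθ/.
Syllabifying with onset maximization leaves /x/, /j/, /θ/ stranded (at most one coda consonant is licensed; onsets are limited to one consonant).
Inserting the epenthetic vowel yields /x/ → /xə/, /j/ → /jə/, /θ/ → /θə/.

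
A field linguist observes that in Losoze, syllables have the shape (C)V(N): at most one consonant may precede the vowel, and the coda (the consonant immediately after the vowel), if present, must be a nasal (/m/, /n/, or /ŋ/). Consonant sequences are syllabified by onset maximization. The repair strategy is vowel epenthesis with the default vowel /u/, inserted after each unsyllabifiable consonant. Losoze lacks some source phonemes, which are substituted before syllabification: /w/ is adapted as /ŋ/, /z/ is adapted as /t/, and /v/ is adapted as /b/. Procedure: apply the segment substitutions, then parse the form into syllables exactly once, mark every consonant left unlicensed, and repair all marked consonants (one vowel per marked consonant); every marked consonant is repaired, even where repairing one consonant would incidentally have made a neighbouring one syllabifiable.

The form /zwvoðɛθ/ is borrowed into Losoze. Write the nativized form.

Substitution: /z/ → /t/, /w/ → /ŋ/, /v/ → /b/, giving /tŋboðɛθ/.
Under (C)V(N), the unsyllabifiable consonants are /t/, /ŋ/, /θ/ (only a nasal (/m/, /n/, or /ŋ/) is licensed in coda position; onsets are limited to one consonant).
Epenthesis after each stranded consonant: /t/ → /tu/, /ŋ/ → /ŋu/, /θ/ → /θu/.

tuŋuboðɛθu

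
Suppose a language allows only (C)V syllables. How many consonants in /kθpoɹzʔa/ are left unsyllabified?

Under (C)V, the unsyllabifiable consonants are /k/, /θ/, /ɹ/, /z/ (no codas are permitted; onsets are limited to one consonant).

4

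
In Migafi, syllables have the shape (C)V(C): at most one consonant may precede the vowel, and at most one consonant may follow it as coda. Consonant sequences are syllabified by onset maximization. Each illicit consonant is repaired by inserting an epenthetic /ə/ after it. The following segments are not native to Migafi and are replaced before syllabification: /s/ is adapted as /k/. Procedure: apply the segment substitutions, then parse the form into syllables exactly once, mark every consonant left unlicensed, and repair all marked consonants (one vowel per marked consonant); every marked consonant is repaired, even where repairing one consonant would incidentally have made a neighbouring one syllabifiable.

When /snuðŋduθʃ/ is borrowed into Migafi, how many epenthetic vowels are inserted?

After substitution the input is /knuðŋduθʃ/.
The unsyllabifiable consonants are /k/, /ŋ/, /ʃ/; each receives one epenthetic vowel.

3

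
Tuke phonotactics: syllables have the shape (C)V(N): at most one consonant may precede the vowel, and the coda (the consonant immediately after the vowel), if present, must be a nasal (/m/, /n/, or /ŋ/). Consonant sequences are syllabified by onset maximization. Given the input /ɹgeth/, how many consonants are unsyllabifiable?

3

Under (C)V(N), the unsyllabifiable consonants are /ɹ/, /t/, /h/ (only a nasal (/m/, /n/, or /ŋ/) is licensed in coda position; onsets are limited to one consonant).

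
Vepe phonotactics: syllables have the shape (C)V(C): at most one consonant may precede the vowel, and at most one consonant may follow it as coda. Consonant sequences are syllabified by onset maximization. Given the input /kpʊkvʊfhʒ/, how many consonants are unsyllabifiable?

3

Syllabifying with onset maximization leaves /k/, /h/, /ʒ/ stranded (at most one coda consonant is licensed; onsets are limited to one consonant).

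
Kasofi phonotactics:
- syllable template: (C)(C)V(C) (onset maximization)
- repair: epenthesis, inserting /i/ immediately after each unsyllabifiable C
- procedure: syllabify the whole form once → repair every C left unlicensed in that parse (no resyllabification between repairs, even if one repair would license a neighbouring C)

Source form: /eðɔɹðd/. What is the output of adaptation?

eðɔɹðidi

Syllabifying with onset maximization leaves /ð/, /d/ stranded (at most one coda consonant is licensed; onsets may contain at most 2 consonants).
Epenthesis after each stranded consonant: /ð/ → /ði/, /d/ → /di/.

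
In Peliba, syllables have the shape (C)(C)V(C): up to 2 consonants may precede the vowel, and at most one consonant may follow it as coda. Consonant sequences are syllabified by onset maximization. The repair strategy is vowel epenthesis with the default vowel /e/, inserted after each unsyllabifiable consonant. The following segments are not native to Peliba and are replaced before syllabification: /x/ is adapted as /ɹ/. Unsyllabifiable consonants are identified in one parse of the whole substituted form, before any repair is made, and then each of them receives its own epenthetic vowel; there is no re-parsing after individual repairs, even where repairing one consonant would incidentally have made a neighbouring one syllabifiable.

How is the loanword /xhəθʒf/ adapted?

Substitution: /x/ → /ɹ/, giving /ɹhəθʒf/.
Syllabifying with onset maximization leaves /ʒ/, /f/ stranded (at most one coda consonant is licensed; onsets may contain at most 2 consonants).
Each unlicensed consonant becomes the onset of a new syllable: /ʒ/ → /ʒe/, /f/ → /fe/.

ɹhəθʒefe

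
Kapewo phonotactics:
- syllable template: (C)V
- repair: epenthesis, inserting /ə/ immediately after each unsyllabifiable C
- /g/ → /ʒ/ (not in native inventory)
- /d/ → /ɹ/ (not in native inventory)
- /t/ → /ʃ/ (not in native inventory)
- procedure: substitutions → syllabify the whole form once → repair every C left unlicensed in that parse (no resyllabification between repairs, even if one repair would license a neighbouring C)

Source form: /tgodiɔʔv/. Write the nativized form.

Substitution: /t/ → /ʃ/, /g/ → /ʒ/, /d/ → /ɹ/, giving /ʃʒoɹiɔʔv/.
Under (C)V, the unsyllabifiable consonants are /ʃ/, /ʔ/, /v/ (no codas are permitted; onsets are limited to one consonant).
Epenthesis after each stranded consonant: /ʃ/ → /ʃə/, /ʔ/ → /ʔə/, /v/ → /və/.

ʃəʒoɹiɔʔəvə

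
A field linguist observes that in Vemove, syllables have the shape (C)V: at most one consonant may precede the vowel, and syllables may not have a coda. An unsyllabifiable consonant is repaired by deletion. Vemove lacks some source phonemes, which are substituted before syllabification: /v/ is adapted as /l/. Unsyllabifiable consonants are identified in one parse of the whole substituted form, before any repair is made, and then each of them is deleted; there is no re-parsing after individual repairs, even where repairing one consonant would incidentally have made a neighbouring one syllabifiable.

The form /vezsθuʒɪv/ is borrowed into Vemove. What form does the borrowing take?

Substitution: /v/ → /l/, giving /lezsθuʒɪl/.
The consonants /z/, /s/, /l/ cannot be parsed into a legal (C)V syllable (no codas are permitted; onsets are limited to one consonant).
Each unlicensed consonant is deleted: /z/, /s/, /l/.

leθuʒɪ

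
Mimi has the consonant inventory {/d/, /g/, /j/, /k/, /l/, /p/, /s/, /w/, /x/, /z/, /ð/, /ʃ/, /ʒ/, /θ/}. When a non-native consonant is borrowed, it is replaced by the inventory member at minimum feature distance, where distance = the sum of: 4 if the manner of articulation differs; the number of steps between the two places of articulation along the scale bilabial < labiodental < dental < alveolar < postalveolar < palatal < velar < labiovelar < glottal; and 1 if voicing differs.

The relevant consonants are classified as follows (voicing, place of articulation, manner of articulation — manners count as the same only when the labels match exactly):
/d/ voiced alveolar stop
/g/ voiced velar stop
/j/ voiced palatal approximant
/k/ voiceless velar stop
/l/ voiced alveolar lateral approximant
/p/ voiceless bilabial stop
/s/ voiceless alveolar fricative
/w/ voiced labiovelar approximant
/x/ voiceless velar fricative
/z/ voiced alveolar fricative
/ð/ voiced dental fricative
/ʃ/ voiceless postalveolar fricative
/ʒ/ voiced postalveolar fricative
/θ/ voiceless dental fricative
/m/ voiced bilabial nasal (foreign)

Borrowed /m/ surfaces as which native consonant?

/p/ is closest: manner differs (nasal→stop, +4), place distance 0 (bilabial→bilabial), voicing differs (+1); total 5. Next closest is /ð/ at distance 6.

p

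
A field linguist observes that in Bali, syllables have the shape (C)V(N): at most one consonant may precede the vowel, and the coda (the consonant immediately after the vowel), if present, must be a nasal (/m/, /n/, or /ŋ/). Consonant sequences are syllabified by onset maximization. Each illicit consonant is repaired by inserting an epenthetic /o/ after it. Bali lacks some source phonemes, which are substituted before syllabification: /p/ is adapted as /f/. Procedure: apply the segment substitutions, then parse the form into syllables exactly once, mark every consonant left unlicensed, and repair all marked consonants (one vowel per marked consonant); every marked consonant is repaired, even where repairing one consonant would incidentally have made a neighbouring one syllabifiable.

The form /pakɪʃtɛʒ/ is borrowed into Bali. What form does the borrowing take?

Substitution: /p/ → /f/, giving /fakɪʃtɛʒ/.
The consonants /ʃ/, /ʒ/ cannot be parsed into a legal (C)V(N) syllable (only a nasal (/m/, /n/, or /ŋ/) is licensed in coda position; onsets are limited to one consonant).
Epenthesis after each stranded consonant: /ʃ/ → /ʃo/, /ʒ/ → /ʒo/.

fakɪʃotɛʒo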